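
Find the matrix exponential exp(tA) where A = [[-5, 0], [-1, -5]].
A has Jordan form J = [[-5, 1], [0, -5]] with A = PJP^{-1}, so e^{tA} = P e^{tJ} P^{-1}.

For a Jordan block J_k(λ), e^{tJ_k(λ)} = e^{λt} · (I + tN + t^2 N^2/2! + ... + t^{k-1} N^{k-1}/(k-1)!) where N is the nilpotent superdiagonal part.

Assembling the blocks and conjugating back gives the entries of e^{tA} as shown above.

e^{tA} = [[e^{-5*t}, 0], [-t*e^{-5*t}, e^{-5*t}]]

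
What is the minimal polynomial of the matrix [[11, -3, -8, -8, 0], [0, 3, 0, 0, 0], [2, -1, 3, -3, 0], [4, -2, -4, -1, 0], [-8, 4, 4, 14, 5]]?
m_A(x) = (x - 5)^2(x - 3)^2

The characteristic polynomial factors as (x - 5)^3(x - 3)^2. The minimal polynomial is ∏(x - λ)^{k_λ} where k_λ is the size of the largest Jordan block at λ.

For λ = 3: rank(A - 3I) = 4, and the largest Jordan block has size 2 (the smallest k with rank((A - 3I)^k) = rank((A - 3I)^(k+1))).
For λ = 5: rank(A - 5I) = 3, and the largest Jordan block has size 2 (the smallest k with rank((A - 5I)^k) = rank((A - 5I)^(k+1))).

So m_A(x) = (x - 5)^2(x - 3)^2.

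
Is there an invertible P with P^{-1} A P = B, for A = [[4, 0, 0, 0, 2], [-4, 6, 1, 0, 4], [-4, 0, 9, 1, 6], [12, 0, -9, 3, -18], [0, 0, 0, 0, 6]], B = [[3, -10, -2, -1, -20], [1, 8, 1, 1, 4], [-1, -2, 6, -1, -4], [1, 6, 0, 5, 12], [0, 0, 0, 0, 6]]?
Two matrices over a field are similar if and only if they have the same invariant factors.

Both A and B have characteristic polynomial (x - 6)^4(x - 4) and minimal polynomial (x - 6)^3(x - 4). Computing further, both have invariant factors x - 6, (x - 6)^3(x - 4). Hence A and B are similar.

Yes.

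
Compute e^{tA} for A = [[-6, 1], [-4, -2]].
A has Jordan form J = [[-4, 1], [0, -4]] with A = PJP^{-1}, so e^{tA} = P e^{tJ} P^{-1}.

For a Jordan block J_k(λ), e^{tJ_k(λ)} = e^{λt} · (I + tN + t^2 N^2/2! + ... + t^{k-1} N^{k-1}/(k-1)!) where N is the nilpotent superdiagonal part.

Assembling the blocks and conjugating back gives the entries of e^{tA} as shown above.

e^{tA} = [[(1 - 2*t)*e^{-4*t}, t*e^{-4*t}], [-4*t*e^{-4*t}, (2*t + 1)*e^{-4*t}]]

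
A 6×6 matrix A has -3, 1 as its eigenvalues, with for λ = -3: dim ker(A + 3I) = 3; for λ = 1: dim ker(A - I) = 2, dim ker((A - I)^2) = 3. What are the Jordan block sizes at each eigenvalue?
Jordan blocks: (-3, 1), (-3, 1), (-3, 1), (1, 2), (1, 1)

λ = -3: successive nullity increments [3] count blocks of size ≥ k; block sizes are [1, 1, 1].
λ = 1: successive nullity increments [2, 1] count blocks of size ≥ k; block sizes are [2, 1].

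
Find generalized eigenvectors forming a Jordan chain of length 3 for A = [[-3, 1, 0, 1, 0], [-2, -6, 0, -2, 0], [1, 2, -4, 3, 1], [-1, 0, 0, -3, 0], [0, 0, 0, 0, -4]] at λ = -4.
We seek v_1 ∈ ker((A + 4I)^3) \ ker((A + 4I)^2), then set v_{i+1} = (A + 4I) v_i.

One such chain is v_1 = [[1, -3, 5, 2, 0]]^T, v_2 = [[0, 0, 1, 1, 0]]^T, v_3 = [[1, -2, 3, 1, 0]]^T. Check: (A + 4I) v_3 = [[0, 0, 0, 0, 0]]^T = 0.

v_1 = [[1, -3, 5, 2, 0]]^T, v_2 = [[0, 0, 1, 1, 0]]^T, v_3 = [[1, -2, 3, 1, 0]]^T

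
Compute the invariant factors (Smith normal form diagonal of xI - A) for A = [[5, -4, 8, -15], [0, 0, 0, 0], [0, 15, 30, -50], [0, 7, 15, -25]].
The Jordan structure of A has elementary divisors x^2, (x - 5)^2. Arranging the block sizes at each eigenvalue in decreasing order and taking row products gives the invariant factors.

Invariant factors (smallest first, each dividing the next): x^2(x - 5)^2.

Check: the last factor x^2(x - 5)^2 is the minimal polynomial, and the product x^2(x - 5)^2 is the characteristic polynomial.

x^2(x - 5)^2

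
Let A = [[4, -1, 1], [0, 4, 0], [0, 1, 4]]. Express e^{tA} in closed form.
A has Jordan form J = [[4, 1, 0], [0, 4, 1], [0, 0, 4]] with A = PJP^{-1}, so e^{tA} = P e^{tJ} P^{-1}.

For a Jordan block J_k(λ), e^{tJ_k(λ)} = e^{λt} · (I + tN + t^2 N^2/2! + ... + t^{k-1} N^{k-1}/(k-1)!) where N is the nilpotent superdiagonal part.

Assembling the blocks and conjugating back gives the entries of e^{tA} as shown above.

e^{tA} = [[e^{4*t}, t*(t - 2)*e^{4*t}/2, t*e^{4*t}], [0, e^{4*t}, 0], [0, t*e^{4*t}, e^{4*t}]]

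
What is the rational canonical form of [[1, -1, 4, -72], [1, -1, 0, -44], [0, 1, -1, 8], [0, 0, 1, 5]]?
The invariant factors of A (the non-unit diagonal entries of the Smith normal form of xI - A over ℚ[x]) are (x - 4)^2(x + 1)(x + 3), each dividing the next. The characteristic polynomial is their product, (x - 4)^2(x + 1)(x + 3).

The rational canonical form is the block-diagonal matrix of companion matrices C(f_i):
R = [[0, 0, 0, -48], [1, 0, 0, -40], [0, 1, 0, 13], [0, 0, 1, 4]].

R = [[0, 0, 0, -48], [1, 0, 0, -40], [0, 1, 0, 13], [0, 0, 1, 4]]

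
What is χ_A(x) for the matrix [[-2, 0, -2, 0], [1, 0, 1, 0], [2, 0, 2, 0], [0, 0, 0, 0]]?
χ_A(x) = x^4

xI - A = [[x + 2, 0, 2, 0], [-1, x, -1, 0], [-2, 0, x - 2, 0], [0, 0, 0, x]].

Expanding det(xI - A) along the first row:
det(xI - A) = + (x + 2)·det([[x, -1, 0], [0, x - 2, 0], [0, 0, x]]) - (0)·det([[-1, -1, 0], [-2, x - 2, 0], [0, 0, x]]) + (2)·det([[-1, x, 0], [-2, 0, 0], [0, 0, x]]) - (0)·det([[-1, x, -1], [-2, 0, x - 2], [0, 0, 0]]).

Evaluating gives χ_A(x) = x^4.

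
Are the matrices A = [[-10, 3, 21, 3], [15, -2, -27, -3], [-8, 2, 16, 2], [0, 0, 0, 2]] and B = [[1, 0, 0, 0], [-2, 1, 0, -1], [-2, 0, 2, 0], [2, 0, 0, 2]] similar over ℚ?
Both have characteristic polynomial (x - 2)^2(x - 1)^2, but the minimal polynomial of A is (x - 2)(x - 1)^2 while the minimal polynomial of B is (x - 2)(x - 1). The minimal polynomial is a similarity invariant, so A and B are not similar.

No.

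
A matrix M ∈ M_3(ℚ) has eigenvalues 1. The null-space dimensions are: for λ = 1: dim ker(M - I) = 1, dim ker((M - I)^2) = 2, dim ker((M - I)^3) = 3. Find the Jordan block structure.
λ = 1: successive nullity increments [1, 1, 1] count blocks of size ≥ k; block sizes are [3].

Jordan blocks: (1, 3)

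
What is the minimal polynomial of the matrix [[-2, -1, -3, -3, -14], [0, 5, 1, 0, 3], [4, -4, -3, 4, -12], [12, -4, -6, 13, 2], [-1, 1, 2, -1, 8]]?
The characteristic polynomial factors as (x - 5)^4(x - 1). The minimal polynomial is ∏(x - λ)^{k_λ} where k_λ is the size of the largest Jordan block at λ.

For λ = 1: rank(A - I) = 4, and the largest Jordan block has size 1 (the smallest k with rank((A - I)^k) = rank((A - I)^(k+1))).
For λ = 5: rank(A - 5I) = 3, and the largest Jordan block has size 3 (the smallest k with rank((A - 5I)^k) = rank((A - 5I)^(k+1))).

So m_A(x) = (x - 5)^3(x - 1).

m_A(x) = (x - 5)^3(x - 1)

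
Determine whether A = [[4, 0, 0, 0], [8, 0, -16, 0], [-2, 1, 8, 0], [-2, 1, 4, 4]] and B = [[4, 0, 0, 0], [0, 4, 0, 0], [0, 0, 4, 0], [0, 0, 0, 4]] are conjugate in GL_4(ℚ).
Both have characteristic polynomial (x - 4)^4, but the minimal polynomial of A is (x - 4)^2 while the minimal polynomial of B is x - 4. The minimal polynomial is a similarity invariant, so A and B are not similar.

No.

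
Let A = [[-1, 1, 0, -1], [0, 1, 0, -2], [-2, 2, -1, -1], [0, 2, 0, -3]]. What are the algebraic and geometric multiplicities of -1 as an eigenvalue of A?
algebraic multiplicity 4, geometric multiplicity 2

The characteristic polynomial is (x + 1)^4, so the factor x + 1 appears with exponent 4: the algebraic multiplicity is 4.

rank(A + I) = 2, so the eigenspace has dimension 4 - 2 = 2: the geometric multiplicity is 2.

Since 2 < 4, A is not diagonalizable.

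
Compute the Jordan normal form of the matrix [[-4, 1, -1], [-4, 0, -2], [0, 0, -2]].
J = [[-2, 1, 0], [0, -2, 0], [0, 0, -2]]

The characteristic polynomial is det(xI - A) = (x + 2)^3, so the eigenvalues are -2 (algebraic multiplicity 3).

For λ = -2: rank(A + 2I) = 1, rank((A + 2I)^2) = 0. The eigenspace has dimension 3 - 1 = 2, so there are 2 Jordan blocks; the rank sequence gives block sizes [2, 1].

Assembling the blocks gives the Jordan form J above.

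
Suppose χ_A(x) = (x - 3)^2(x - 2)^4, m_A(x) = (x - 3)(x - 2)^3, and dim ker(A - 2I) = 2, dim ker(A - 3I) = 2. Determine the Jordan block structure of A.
Jordan blocks: (2, 3), (2, 1), (3, 1), (3, 1)

λ = 2: algebraic multiplicity 4 (exponent in χ_A), largest block size 3 (exponent in m_A), 2 blocks (geometric multiplicity). These force block sizes [3, 1].
λ = 3: algebraic multiplicity 2 (exponent in χ_A), largest block size 1 (exponent in m_A), 2 blocks (geometric multiplicity). These force block sizes [1, 1].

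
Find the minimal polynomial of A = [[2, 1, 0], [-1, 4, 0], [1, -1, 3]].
m_A(x) = (x - 3)^2

The characteristic polynomial factors as (x - 3)^3. The minimal polynomial is ∏(x - λ)^{k_λ} where k_λ is the size of the largest Jordan block at λ.

For λ = 3: rank(A - 3I) = 1, and the largest Jordan block has size 2 (the smallest k with rank((A - 3I)^k) = rank((A - 3I)^(k+1))).

So m_A(x) = (x - 3)^2.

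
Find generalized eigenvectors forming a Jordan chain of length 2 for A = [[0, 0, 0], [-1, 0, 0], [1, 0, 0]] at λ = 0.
We seek v_1 ∈ ker(A^2) \ ker(A), then set v_{i+1} = A v_i.

One such chain is v_1 = [[1, 1, -2]]^T, v_2 = [[0, -1, 1]]^T. Check: A v_2 = [[0, 0, 0]]^T = 0.

v_1 = [[1, 1, -2]]^T, v_2 = [[0, -1, 1]]^T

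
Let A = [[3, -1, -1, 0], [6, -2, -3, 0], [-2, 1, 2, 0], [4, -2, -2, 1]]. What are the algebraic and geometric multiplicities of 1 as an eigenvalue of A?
The characteristic polynomial is (x - 1)^4, so the factor x - 1 appears with exponent 4: the algebraic multiplicity is 4.

rank(A - I) = 1, so the eigenspace has dimension 4 - 1 = 3: the geometric multiplicity is 3.

Since 3 < 4, A is not diagonalizable.

algebraic multiplicity 4, geometric multiplicity 3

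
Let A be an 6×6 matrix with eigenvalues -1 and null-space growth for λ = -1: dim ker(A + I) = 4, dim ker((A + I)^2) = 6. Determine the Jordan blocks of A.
λ = -1: successive nullity increments [4, 2] count blocks of size ≥ k; block sizes are [2, 2, 1, 1].

Jordan blocks: (-1, 2), (-1, 2), (-1, 1), (-1, 1)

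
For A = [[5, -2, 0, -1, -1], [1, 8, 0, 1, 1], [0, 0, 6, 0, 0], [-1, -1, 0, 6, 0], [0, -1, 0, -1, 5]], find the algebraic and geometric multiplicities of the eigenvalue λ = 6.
The characteristic polynomial is (x - 6)^5, so the factor x - 6 appears with exponent 5: the algebraic multiplicity is 5.

rank(A - 6I) = 2, so the eigenspace has dimension 5 - 2 = 3: the geometric multiplicity is 3.

Since 3 < 5, A is not diagonalizable.

algebraic multiplicity 5, geometric multiplicity 3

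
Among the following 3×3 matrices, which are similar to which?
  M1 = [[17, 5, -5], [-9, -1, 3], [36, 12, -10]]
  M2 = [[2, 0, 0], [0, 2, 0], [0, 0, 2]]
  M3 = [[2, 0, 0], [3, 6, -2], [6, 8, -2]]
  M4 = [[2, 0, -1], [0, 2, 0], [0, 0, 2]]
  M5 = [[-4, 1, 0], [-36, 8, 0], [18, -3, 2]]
2 classes: {M1, M3, M4, M5}, {M2}

Characteristic polynomials: χ_{M1} = (x - 2)^3, χ_{M2} = (x - 2)^3, χ_{M3} = (x - 2)^3, χ_{M4} = (x - 2)^3, χ_{M5} = (x - 2)^3.

{M1, M3, M4, M5}: invariant factors x - 2, (x - 2)^2.

{M2}: invariant factors x - 2, x - 2, x - 2.

Matrices are similar if and only if their invariant-factor lists agree; the partition into similarity classes is {M1, M3, M4, M5}, {M2}.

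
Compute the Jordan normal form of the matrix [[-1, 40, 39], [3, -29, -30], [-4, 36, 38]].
J = [[-2, 0, 0], [0, 5, 1], [0, 0, 5]]

The characteristic polynomial is det(xI - A) = (x - 5)^2(x + 2), so the eigenvalues are -2 (algebraic multiplicity 1), 5 (algebraic multiplicity 2).

For λ = -2: algebraic multiplicity 1 gives one 1×1 block.

For λ = 5: rank(A - 5I) = 2, rank((A - 5I)^2) = 1. The eigenspace has dimension 3 - 2 = 1, so there is 1 Jordan block; the rank sequence gives block sizes [2].

Assembling the blocks gives the Jordan form J above.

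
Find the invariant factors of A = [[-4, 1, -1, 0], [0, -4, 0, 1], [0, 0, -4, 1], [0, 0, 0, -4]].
(x + 4)^2, (x + 4)^2

The Jordan structure of A has elementary divisors (x + 4)^2, (x + 4)^2. Arranging the block sizes at each eigenvalue in decreasing order and taking row products gives the invariant factors.

Invariant factors (smallest first, each dividing the next): (x + 4)^2, (x + 4)^2.

Check: the last factor (x + 4)^2 is the minimal polynomial, and the product (x + 4)^4 is the characteristic polynomial.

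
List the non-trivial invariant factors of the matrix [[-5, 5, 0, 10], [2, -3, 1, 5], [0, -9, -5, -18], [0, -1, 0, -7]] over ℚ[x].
x + 5, (x + 5)^3

The Jordan structure of A has elementary divisors (x + 5)^3, (x + 5). Arranging the block sizes at each eigenvalue in decreasing order and taking row products gives the invariant factors.

Invariant factors (smallest first, each dividing the next): x + 5, (x + 5)^3.

Check: the last factor (x + 5)^3 is the minimal polynomial, and the product (x + 5)^4 is the characteristic polynomial.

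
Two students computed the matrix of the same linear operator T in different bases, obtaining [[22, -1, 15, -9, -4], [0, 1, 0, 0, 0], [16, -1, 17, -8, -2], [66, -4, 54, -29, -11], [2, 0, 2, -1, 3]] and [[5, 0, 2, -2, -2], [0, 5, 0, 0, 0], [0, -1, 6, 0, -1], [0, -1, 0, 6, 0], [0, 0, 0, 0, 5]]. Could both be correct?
trace(A) = 14 but trace(B) = 27. The trace is a similarity invariant, so A and B are not similar.

No.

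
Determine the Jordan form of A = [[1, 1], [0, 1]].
J = [[1, 1], [0, 1]]

The characteristic polynomial is det(xI - A) = (x - 1)^2, so the eigenvalues are 1 (algebraic multiplicity 2).

For λ = 1: rank(A - I) = 1, rank((A - I)^2) = 0. The eigenspace has dimension 2 - 1 = 1, so there is 1 Jordan block; the rank sequence gives block sizes [2].

Assembling the blocks gives the Jordan form J above.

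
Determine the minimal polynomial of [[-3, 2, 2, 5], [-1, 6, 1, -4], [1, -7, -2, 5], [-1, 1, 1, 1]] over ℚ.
m_A(x) = (x - 5)(x + 1)^3

The characteristic polynomial factors as (x - 5)(x + 1)^3. The minimal polynomial is ∏(x - λ)^{k_λ} where k_λ is the size of the largest Jordan block at λ.

For λ = -1: rank(A + I) = 3, and the largest Jordan block has size 3 (the smallest k with rank((A + I)^k) = rank((A + I)^(k+1))).
For λ = 5: rank(A - 5I) = 3, and the largest Jordan block has size 1 (the smallest k with rank((A - 5I)^k) = rank((A - 5I)^(k+1))).

So m_A(x) = (x - 5)(x + 1)^3.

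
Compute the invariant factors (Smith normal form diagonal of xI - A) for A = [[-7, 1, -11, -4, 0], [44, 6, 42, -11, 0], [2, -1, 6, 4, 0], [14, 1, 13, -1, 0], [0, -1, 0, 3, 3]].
x - 3, (x - 3)^3(x + 5)

The Jordan structure of A has elementary divisors (x + 5), (x - 3)^3, (x - 3). Arranging the block sizes at each eigenvalue in decreasing order and taking row products gives the invariant factors.

Invariant factors (smallest first, each dividing the next): x - 3, (x - 3)^3(x + 5).

Check: the last factor (x - 3)^3(x + 5) is the minimal polynomial, and the product (x - 3)^4(x + 5) is the characteristic polynomial.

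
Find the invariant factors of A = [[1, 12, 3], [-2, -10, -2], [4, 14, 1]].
(x + 2)(x + 3)^2

The Jordan structure of A has elementary divisors (x + 3)^2, (x + 2). Arranging the block sizes at each eigenvalue in decreasing order and taking row products gives the invariant factors.

Invariant factors (smallest first, each dividing the next): (x + 2)(x + 3)^2.

Check: the last factor (x + 2)(x + 3)^2 is the minimal polynomial, and the product (x + 2)(x + 3)^2 is the characteristic polynomial.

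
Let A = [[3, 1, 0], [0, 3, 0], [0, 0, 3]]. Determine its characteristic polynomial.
xI - A = [[x - 3, -1, 0], [0, x - 3, 0], [0, 0, x - 3]].

Expanding det(xI - A) along the first row:
det(xI - A) = + (x - 3)·det([[x - 3, 0], [0, x - 3]]) - (-1)·det([[0, 0], [0, x - 3]]) + (0)·det([[0, x - 3], [0, 0]]).

Evaluating gives χ_A(x) = x^3 - 9x^2 + 27x - 27 = (x - 3)^3.

χ_A(x) = (x - 3)^3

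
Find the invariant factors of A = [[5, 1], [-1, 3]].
The Jordan structure of A has elementary divisors (x - 4)^2. Arranging the block sizes at each eigenvalue in decreasing order and taking row products gives the invariant factors.

Invariant factors (smallest first, each dividing the next): (x - 4)^2.

Check: the last factor (x - 4)^2 is the minimal polynomial, and the product (x - 4)^2 is the characteristic polynomial.

(x - 4)^2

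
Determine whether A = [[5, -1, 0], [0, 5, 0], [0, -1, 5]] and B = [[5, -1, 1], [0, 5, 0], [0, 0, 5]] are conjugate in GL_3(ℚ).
Yes.

Two matrices over a field are similar if and only if they have the same invariant factors.

Both A and B have characteristic polynomial (x - 5)^3 and minimal polynomial (x - 5)^2. Computing further, both have invariant factors x - 5, (x - 5)^2. Hence A and B are similar.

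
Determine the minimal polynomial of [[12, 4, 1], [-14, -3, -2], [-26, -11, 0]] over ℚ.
The characteristic polynomial factors as (x - 5)(x - 2)^2. The minimal polynomial is ∏(x - λ)^{k_λ} where k_λ is the size of the largest Jordan block at λ.

For λ = 2: rank(A - 2I) = 2, and the largest Jordan block has size 2 (the smallest k with rank((A - 2I)^k) = rank((A - 2I)^(k+1))).
For λ = 5: rank(A - 5I) = 2, and the largest Jordan block has size 1 (the smallest k with rank((A - 5I)^k) = rank((A - 5I)^(k+1))).

So m_A(x) = (x - 5)(x - 2)^2.

m_A(x) = (x - 5)(x - 2)^2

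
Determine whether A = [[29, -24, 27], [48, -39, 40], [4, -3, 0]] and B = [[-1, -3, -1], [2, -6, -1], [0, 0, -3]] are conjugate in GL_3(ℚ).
No.

Both have characteristic polynomial (x + 3)^2(x + 4), but the minimal polynomial of A is (x + 3)^2(x + 4) while the minimal polynomial of B is (x + 3)(x + 4). The minimal polynomial is a similarity invariant, so A and B are not similar.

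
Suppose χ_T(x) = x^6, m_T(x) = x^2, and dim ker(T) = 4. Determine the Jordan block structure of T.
Jordan blocks: (0, 2), (0, 2), (0, 1), (0, 1)

λ = 0: algebraic multiplicity 6 (exponent in χ_T), largest block size 2 (exponent in m_T), 4 blocks (geometric multiplicity). These force block sizes [2, 2, 1, 1].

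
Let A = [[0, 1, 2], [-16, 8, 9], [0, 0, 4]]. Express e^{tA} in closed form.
e^{tA} = [[(1 - 4*t)*e^{4*t}, t*e^{4*t}, t*(t + 4)*e^{4*t}/2], [-16*t*e^{4*t}, (4*t + 1)*e^{4*t}, t*(2*t + 9)*e^{4*t}], [0, 0, e^{4*t}]]

A has Jordan form J = [[4, 1, 0], [0, 4, 1], [0, 0, 4]] with A = PJP^{-1}, so e^{tA} = P e^{tJ} P^{-1}.

For a Jordan block J_k(λ), e^{tJ_k(λ)} = e^{λt} · (I + tN + t^2 N^2/2! + ... + t^{k-1} N^{k-1}/(k-1)!) where N is the nilpotent superdiagonal part.

Assembling the blocks and conjugating back gives the entries of e^{tA} as shown above.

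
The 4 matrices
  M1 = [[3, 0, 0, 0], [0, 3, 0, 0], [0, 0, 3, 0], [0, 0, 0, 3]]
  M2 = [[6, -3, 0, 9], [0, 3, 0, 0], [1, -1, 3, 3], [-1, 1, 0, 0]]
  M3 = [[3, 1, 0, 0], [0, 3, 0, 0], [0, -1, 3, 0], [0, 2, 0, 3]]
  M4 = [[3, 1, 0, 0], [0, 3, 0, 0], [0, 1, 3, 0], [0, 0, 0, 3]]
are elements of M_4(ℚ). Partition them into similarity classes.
Characteristic polynomials: χ_{M1} = (x - 3)^4, χ_{M2} = (x - 3)^4, χ_{M3} = (x - 3)^4, χ_{M4} = (x - 3)^4.

{M1}: invariant factors x - 3, x - 3, x - 3, x - 3.

{M2, M3, M4}: invariant factors x - 3, x - 3, (x - 3)^2.

Matrices are similar if and only if their invariant-factor lists agree; the partition into similarity classes is {M1}, {M2, M3, M4}.

2 classes: {M1}, {M2, M3, M4}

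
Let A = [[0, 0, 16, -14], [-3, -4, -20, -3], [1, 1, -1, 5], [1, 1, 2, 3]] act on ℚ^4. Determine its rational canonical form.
R = [[0, 0, 0, -10], [1, 0, 0, -5], [0, 1, 0, 0], [0, 0, 1, -2]]

The invariant factors of A (the non-unit diagonal entries of the Smith normal form of xI - A over ℚ[x]) are (x + 2)(x^3 + 5), each dividing the next. The characteristic polynomial is their product, (x + 2)(x^3 + 5).

The rational canonical form is the block-diagonal matrix of companion matrices C(f_i):
R = [[0, 0, 0, -10], [1, 0, 0, -5], [0, 1, 0, 0], [0, 0, 1, -2]].

Note the characteristic polynomial does not split into linear factors over ℚ, so A has no Jordan form over ℚ; the rational canonical form exists over any field.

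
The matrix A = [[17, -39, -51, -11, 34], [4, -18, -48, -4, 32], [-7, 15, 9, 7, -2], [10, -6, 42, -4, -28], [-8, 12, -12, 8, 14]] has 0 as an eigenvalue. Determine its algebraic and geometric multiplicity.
algebraic multiplicity 2, geometric multiplicity 1

The characteristic polynomial is x^2(x - 6)^3, so the factor x appears with exponent 2: the algebraic multiplicity is 2.

rank(A) = 4, so the eigenspace has dimension 5 - 4 = 1: the geometric multiplicity is 1.

Since 1 < 2, A is not diagonalizable.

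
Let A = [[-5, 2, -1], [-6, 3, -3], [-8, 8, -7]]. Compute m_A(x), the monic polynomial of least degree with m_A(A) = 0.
m_A(x) = (x + 3)^2

The characteristic polynomial factors as (x + 3)^3. The minimal polynomial is ∏(x - λ)^{k_λ} where k_λ is the size of the largest Jordan block at λ.

For λ = -3: rank(A + 3I) = 1, and the largest Jordan block has size 2 (the smallest k with rank((A + 3I)^k) = rank((A + 3I)^(k+1))).

So m_A(x) = (x + 3)^2.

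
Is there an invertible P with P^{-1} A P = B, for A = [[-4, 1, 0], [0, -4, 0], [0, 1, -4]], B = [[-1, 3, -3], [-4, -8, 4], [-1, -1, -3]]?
Two matrices over a field are similar if and only if they have the same invariant factors.

Both A and B have characteristic polynomial (x + 4)^3 and minimal polynomial (x + 4)^2. Computing further, both have invariant factors x + 4, (x + 4)^2. Hence A and B are similar.

Yes.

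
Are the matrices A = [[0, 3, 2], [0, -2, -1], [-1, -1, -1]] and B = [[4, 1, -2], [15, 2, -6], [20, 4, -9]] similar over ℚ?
Both have characteristic polynomial (x + 1)^3, but the minimal polynomial of A is (x + 1)^3 while the minimal polynomial of B is (x + 1)^2. The minimal polynomial is a similarity invariant, so A and B are not similar.

No.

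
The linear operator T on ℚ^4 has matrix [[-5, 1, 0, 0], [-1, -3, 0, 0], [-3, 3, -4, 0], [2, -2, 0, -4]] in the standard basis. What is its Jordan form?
J = [[-4, 1, 0, 0], [0, -4, 0, 0], [0, 0, -4, 0], [0, 0, 0, -4]]

The characteristic polynomial is det(xI - A) = (x + 4)^4, so the eigenvalues are -4 (algebraic multiplicity 4).

For λ = -4: rank(A + 4I) = 1, rank((A + 4I)^2) = 0. The eigenspace has dimension 4 - 1 = 3, so there are 3 Jordan blocks; the rank sequence gives block sizes [2, 1, 1].

Assembling the blocks gives the Jordan form J above.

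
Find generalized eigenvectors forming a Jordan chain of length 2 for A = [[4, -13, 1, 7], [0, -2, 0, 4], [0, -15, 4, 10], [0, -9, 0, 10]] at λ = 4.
We seek v_1 ∈ ker((A - 4I)^2) \ ker(A - 4I), then set v_{i+1} = (A - 4I) v_i.

One such chain is v_1 = [[0, 0, 1, 0]]^T, v_2 = [[1, 0, 0, 0]]^T. Check: (A - 4I) v_2 = [[0, 0, 0, 0]]^T = 0.

v_1 = [[0, 0, 1, 0]]^T, v_2 = [[1, 0, 0, 0]]^T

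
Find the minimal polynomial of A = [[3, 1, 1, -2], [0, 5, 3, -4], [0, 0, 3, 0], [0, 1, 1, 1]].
m_A(x) = (x - 3)^3

The characteristic polynomial factors as (x - 3)^4. The minimal polynomial is ∏(x - λ)^{k_λ} where k_λ is the size of the largest Jordan block at λ.

For λ = 3: rank(A - 3I) = 2, and the largest Jordan block has size 3 (the smallest k with rank((A - 3I)^k) = rank((A - 3I)^(k+1))).

So m_A(x) = (x - 3)^3.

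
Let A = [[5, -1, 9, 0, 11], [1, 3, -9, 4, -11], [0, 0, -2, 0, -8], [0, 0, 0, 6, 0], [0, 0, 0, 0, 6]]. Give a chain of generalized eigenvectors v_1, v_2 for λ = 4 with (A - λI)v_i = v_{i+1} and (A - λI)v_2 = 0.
We seek v_1 ∈ ker((A - 4I)^2) \ ker(A - 4I), then set v_{i+1} = (A - 4I) v_i.

One such chain is v_1 = [[1, 0, 0, 0, 0]]^T, v_2 = [[1, 1, 0, 0, 0]]^T. Check: (A - 4I) v_2 = [[0, 0, 0, 0, 0]]^T = 0.

v_1 = [[1, 0, 0, 0, 0]]^T, v_2 = [[1, 1, 0, 0, 0]]^T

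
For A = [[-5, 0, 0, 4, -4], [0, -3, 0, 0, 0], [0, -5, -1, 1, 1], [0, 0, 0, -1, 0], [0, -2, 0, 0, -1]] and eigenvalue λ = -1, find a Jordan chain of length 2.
We seek v_1 ∈ ker((A + I)^2) \ ker(A + I), then set v_{i+1} = (A + I) v_i.

One such chain is v_1 = [[5, 0, 0, 3, -2]]^T, v_2 = [[0, 0, 1, 0, 0]]^T. Check: (A + I) v_2 = [[0, 0, 0, 0, 0]]^T = 0.

v_1 = [[5, 0, 0, 3, -2]]^T, v_2 = [[0, 0, 1, 0, 0]]^T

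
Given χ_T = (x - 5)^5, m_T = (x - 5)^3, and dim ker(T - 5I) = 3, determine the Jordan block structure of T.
Jordan blocks: (5, 3), (5, 1), (5, 1)

λ = 5: algebraic multiplicity 5 (exponent in χ_T), largest block size 3 (exponent in m_T), 3 blocks (geometric multiplicity). These force block sizes [3, 1, 1].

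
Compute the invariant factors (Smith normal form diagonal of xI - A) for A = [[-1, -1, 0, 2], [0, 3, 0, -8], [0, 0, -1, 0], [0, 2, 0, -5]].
x + 1, x + 1, (x + 1)^2

The Jordan structure of A has elementary divisors (x + 1)^2, (x + 1), (x + 1). Arranging the block sizes at each eigenvalue in decreasing order and taking row products gives the invariant factors.

Invariant factors (smallest first, each dividing the next): x + 1, x + 1, (x + 1)^2.

Check: the last factor (x + 1)^2 is the minimal polynomial, and the product (x + 1)^4 is the characteristic polynomial.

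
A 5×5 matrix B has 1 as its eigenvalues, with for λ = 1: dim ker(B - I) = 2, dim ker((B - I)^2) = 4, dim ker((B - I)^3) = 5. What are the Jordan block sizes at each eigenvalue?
λ = 1: successive nullity increments [2, 2, 1] count blocks of size ≥ k; block sizes are [3, 2].

Jordan blocks: (1, 3), (1, 2)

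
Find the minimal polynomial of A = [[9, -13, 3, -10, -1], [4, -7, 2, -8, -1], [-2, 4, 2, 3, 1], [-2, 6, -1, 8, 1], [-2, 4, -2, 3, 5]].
m_A(x) = (x - 4)^2(x - 3)^3

The characteristic polynomial factors as (x - 4)^2(x - 3)^3. The minimal polynomial is ∏(x - λ)^{k_λ} where k_λ is the size of the largest Jordan block at λ.

For λ = 3: rank(A - 3I) = 4, and the largest Jordan block has size 3 (the smallest k with rank((A - 3I)^k) = rank((A - 3I)^(k+1))).
For λ = 4: rank(A - 4I) = 4, and the largest Jordan block has size 2 (the smallest k with rank((A - 4I)^k) = rank((A - 4I)^(k+1))).

So m_A(x) = (x - 4)^2(x - 3)^3.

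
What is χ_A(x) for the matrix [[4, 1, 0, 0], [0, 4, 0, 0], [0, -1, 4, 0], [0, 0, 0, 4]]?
χ_A(x) = (x - 4)^4

xI - A = [[x - 4, -1, 0, 0], [0, x - 4, 0, 0], [0, 1, x - 4, 0], [0, 0, 0, x - 4]].

Expanding det(xI - A) along the first row:
det(xI - A) = + (x - 4)·det([[x - 4, 0, 0], [1, x - 4, 0], [0, 0, x - 4]]) - (-1)·det([[0, 0, 0], [0, x - 4, 0], [0, 0, x - 4]]) + (0)·det([[0, x - 4, 0], [0, 1, 0], [0, 0, x - 4]]) - (0)·det([[0, x - 4, 0], [0, 1, x - 4], [0, 0, 0]]).

Evaluating gives χ_A(x) = x^4 - 16x^3 + 96x^2 - 256x + 256 = (x - 4)^4.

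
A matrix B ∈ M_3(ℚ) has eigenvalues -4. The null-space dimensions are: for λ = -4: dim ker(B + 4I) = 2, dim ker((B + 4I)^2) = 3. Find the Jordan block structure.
Jordan blocks: (-4, 2), (-4, 1)

λ = -4: successive nullity increments [2, 1] count blocks of size ≥ k; block sizes are [2, 1].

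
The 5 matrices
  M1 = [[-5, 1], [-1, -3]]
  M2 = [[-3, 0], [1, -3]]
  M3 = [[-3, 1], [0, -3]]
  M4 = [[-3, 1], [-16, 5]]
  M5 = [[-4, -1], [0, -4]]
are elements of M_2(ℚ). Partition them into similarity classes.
3 classes: {M1, M5}, {M2, M3}, {M4}

Characteristic polynomials: χ_{M1} = (x + 4)^2, χ_{M2} = (x + 3)^2, χ_{M3} = (x + 3)^2, χ_{M4} = (x - 1)^2, χ_{M5} = (x + 4)^2.

{M1, M5}: invariant factors (x + 4)^2.

{M2, M3}: invariant factors (x + 3)^2.

{M4}: invariant factors (x - 1)^2.

Matrices are similar if and only if their invariant-factor lists agree; the partition into similarity classes is {M1, M5}, {M2, M3}, {M4}.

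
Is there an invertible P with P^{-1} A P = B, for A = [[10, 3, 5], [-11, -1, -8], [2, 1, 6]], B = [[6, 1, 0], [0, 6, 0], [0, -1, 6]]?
trace(A) = 15 but trace(B) = 18. The trace is a similarity invariant, so A and B are not similar.

No.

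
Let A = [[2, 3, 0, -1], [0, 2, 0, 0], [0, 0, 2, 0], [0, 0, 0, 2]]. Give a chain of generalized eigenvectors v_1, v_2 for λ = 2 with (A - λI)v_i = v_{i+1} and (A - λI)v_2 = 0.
We seek v_1 ∈ ker((A - 2I)^2) \ ker(A - 2I), then set v_{i+1} = (A - 2I) v_i.

One such chain is v_1 = [[2, 1, -4, 2]]^T, v_2 = [[1, 0, 0, 0]]^T. Check: (A - 2I) v_2 = [[0, 0, 0, 0]]^T = 0.

v_1 = [[2, 1, -4, 2]]^T, v_2 = [[1, 0, 0, 0]]^T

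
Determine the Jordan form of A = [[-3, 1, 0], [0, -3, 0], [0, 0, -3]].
The characteristic polynomial is det(xI - A) = (x + 3)^3, so the eigenvalues are -3 (algebraic multiplicity 3).

For λ = -3: rank(A + 3I) = 1, rank((A + 3I)^2) = 0. The eigenspace has dimension 3 - 1 = 2, so there are 2 Jordan blocks; the rank sequence gives block sizes [2, 1].

Assembling the blocks gives the Jordan form J above.

J = [[-3, 1, 0], [0, -3, 0], [0, 0, -3]]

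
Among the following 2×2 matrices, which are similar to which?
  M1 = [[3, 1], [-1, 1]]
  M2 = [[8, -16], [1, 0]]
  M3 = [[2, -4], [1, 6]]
2 classes: {M1}, {M2, M3}

Characteristic polynomials: χ_{M1} = (x - 2)^2, χ_{M2} = (x - 4)^2, χ_{M3} = (x - 4)^2.

{M1}: invariant factors (x - 2)^2.

{M2, M3}: invariant factors (x - 4)^2.

Matrices are similar if and only if their invariant-factor lists agree; the partition into similarity classes is {M1}, {M2, M3}.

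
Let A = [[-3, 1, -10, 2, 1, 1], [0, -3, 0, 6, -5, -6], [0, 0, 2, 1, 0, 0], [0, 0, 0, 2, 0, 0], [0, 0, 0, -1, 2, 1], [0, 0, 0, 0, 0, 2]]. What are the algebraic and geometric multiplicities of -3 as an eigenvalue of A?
The characteristic polynomial is (x - 2)^4(x + 3)^2, so the factor x + 3 appears with exponent 2: the algebraic multiplicity is 2.

rank(A + 3I) = 5, so the eigenspace has dimension 6 - 5 = 1: the geometric multiplicity is 1.

Since 1 < 2, A is not diagonalizable.

algebraic multiplicity 2, geometric multiplicity 1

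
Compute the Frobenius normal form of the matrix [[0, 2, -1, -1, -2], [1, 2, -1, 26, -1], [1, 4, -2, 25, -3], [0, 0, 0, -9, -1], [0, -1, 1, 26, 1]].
R = [[0, 0, 0, 0, 0], [1, 0, 0, 0, -1], [0, 1, 0, 0, -8], [0, 0, 1, 0, -18], [0, 0, 0, 1, -8]]

The invariant factors of A (the non-unit diagonal entries of the Smith normal form of xI - A over ℚ[x]) are x(x^2 + 4x + 1)^2, each dividing the next. The characteristic polynomial is their product, x(x^2 + 4x + 1)^2.

The rational canonical form is the block-diagonal matrix of companion matrices C(f_i):
R = [[0, 0, 0, 0, 0], [1, 0, 0, 0, -1], [0, 1, 0, 0, -8], [0, 0, 1, 0, -18], [0, 0, 0, 1, -8]].

Note the characteristic polynomial does not split into linear factors over ℚ, so A has no Jordan form over ℚ; the rational canonical form exists over any field.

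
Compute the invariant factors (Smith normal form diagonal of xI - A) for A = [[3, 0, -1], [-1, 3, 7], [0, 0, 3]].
The Jordan structure of A has elementary divisors (x - 3)^3. Arranging the block sizes at each eigenvalue in decreasing order and taking row products gives the invariant factors.

Invariant factors (smallest first, each dividing the next): (x - 3)^3.

Check: the last factor (x - 3)^3 is the minimal polynomial, and the product (x - 3)^3 is the characteristic polynomial.

(x - 3)^3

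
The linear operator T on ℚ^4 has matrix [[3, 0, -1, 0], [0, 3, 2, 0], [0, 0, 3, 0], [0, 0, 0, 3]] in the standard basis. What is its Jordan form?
J = [[3, 1, 0, 0], [0, 3, 0, 0], [0, 0, 3, 0], [0, 0, 0, 3]]

The characteristic polynomial is det(xI - A) = (x - 3)^4, so the eigenvalues are 3 (algebraic multiplicity 4).

For λ = 3: rank(A - 3I) = 1, rank((A - 3I)^2) = 0. The eigenspace has dimension 4 - 1 = 3, so there are 3 Jordan blocks; the rank sequence gives block sizes [2, 1, 1].

Assembling the blocks gives the Jordan form J above.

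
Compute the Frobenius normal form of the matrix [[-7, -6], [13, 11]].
R = [[0, -1], [1, 4]]

The invariant factors of A (the non-unit diagonal entries of the Smith normal form of xI - A over ℚ[x]) are x^2 - 4x + 1, each dividing the next. The characteristic polynomial is their product, x^2 - 4x + 1.

The rational canonical form is the block-diagonal matrix of companion matrices C(f_i):
R = [[0, -1], [1, 4]].

Note the characteristic polynomial does not split into linear factors over ℚ, so A has no Jordan form over ℚ; the rational canonical form exists over any field.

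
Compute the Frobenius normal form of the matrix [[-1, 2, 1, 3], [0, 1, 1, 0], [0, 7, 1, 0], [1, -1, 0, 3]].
R = [[0, 6, 0, 0], [1, 2, 0, 0], [0, 0, 0, 6], [0, 0, 1, 2]]

The invariant factors of A (the non-unit diagonal entries of the Smith normal form of xI - A over ℚ[x]) are x^2 - 2x - 6, x^2 - 2x - 6, each dividing the next. The characteristic polynomial is their product, (x^2 - 2x - 6)^2.

The rational canonical form is the block-diagonal matrix of companion matrices C(f_i):
R = [[0, 6, 0, 0], [1, 2, 0, 0], [0, 0, 0, 6], [0, 0, 1, 2]].

Note the characteristic polynomial does not split into linear factors over ℚ, so A has no Jordan form over ℚ; the rational canonical form exists over any field.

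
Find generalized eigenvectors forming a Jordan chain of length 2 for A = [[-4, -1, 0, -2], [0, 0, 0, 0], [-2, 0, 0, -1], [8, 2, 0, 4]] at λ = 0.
We seek v_1 ∈ ker(A^2) \ ker(A), then set v_{i+1} = A v_i.

One such chain is v_1 = [[0, 1, 4, 0]]^T, v_2 = [[-1, 0, 0, 2]]^T. Check: A v_2 = [[0, 0, 0, 0]]^T = 0.

v_1 = [[0, 1, 4, 0]]^T, v_2 = [[-1, 0, 0, 2]]^T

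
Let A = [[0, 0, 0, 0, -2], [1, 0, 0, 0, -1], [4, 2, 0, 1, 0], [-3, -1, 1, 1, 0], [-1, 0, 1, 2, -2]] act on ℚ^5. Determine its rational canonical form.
R = [[0, 0, 0, 0, -2], [1, 0, 0, 0, -5], [0, 1, 0, 0, 4], [0, 0, 1, 0, 5], [0, 0, 0, 1, -1]]

The invariant factors of A (the non-unit diagonal entries of the Smith normal form of xI - A over ℚ[x]) are (x - 1)(x + 2)(x^3 - 3x - 1), each dividing the next. The characteristic polynomial is their product, (x - 1)(x + 2)(x^3 - 3x - 1).

The rational canonical form is the block-diagonal matrix of companion matrices C(f_i):
R = [[0, 0, 0, 0, -2], [1, 0, 0, 0, -5], [0, 1, 0, 0, 4], [0, 0, 1, 0, 5], [0, 0, 0, 1, -1]].

Note the characteristic polynomial does not split into linear factors over ℚ, so A has no Jordan form over ℚ; the rational canonical form exists over any field.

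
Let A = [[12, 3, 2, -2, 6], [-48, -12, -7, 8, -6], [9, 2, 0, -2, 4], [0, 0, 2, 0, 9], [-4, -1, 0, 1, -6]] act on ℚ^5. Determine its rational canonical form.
The invariant factors of A (the non-unit diagonal entries of the Smith normal form of xI - A over ℚ[x]) are (x + 3)^2(x^3 - 3), each dividing the next. The characteristic polynomial is their product, (x + 3)^2(x^3 - 3).

The rational canonical form is the block-diagonal matrix of companion matrices C(f_i):
R = [[0, 0, 0, 0, 27], [1, 0, 0, 0, 18], [0, 1, 0, 0, 3], [0, 0, 1, 0, -9], [0, 0, 0, 1, -6]].

Note the characteristic polynomial does not split into linear factors over ℚ, so A has no Jordan form over ℚ; the rational canonical form exists over any field.

R = [[0, 0, 0, 0, 27], [1, 0, 0, 0, 18], [0, 1, 0, 0, 3], [0, 0, 1, 0, -9], [0, 0, 0, 1, -6]]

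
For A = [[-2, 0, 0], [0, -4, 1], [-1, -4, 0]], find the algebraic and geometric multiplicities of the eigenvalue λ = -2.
algebraic multiplicity 3, geometric multiplicity 1

The characteristic polynomial is (x + 2)^3, so the factor x + 2 appears with exponent 3: the algebraic multiplicity is 3.

rank(A + 2I) = 2, so the eigenspace has dimension 3 - 2 = 1: the geometric multiplicity is 1.

Since 1 < 3, A is not diagonalizable.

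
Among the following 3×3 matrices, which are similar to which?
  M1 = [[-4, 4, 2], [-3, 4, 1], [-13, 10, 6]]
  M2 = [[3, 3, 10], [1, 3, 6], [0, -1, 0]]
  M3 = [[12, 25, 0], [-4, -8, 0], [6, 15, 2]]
2 classes: {M1, M2}, {M3}

Characteristic polynomials: χ_{M1} = (x - 2)^3, χ_{M2} = (x - 2)^3, χ_{M3} = (x - 2)^3.

{M1, M2}: invariant factors (x - 2)^3.

{M3}: invariant factors x - 2, (x - 2)^2.

Matrices are similar if and only if their invariant-factor lists agree; the partition into similarity classes is {M1, M2}, {M3}.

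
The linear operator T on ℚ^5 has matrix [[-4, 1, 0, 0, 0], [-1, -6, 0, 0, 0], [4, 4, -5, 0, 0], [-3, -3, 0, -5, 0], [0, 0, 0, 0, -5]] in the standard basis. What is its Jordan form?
J = [[-5, 1, 0, 0, 0], [0, -5, 0, 0, 0], [0, 0, -5, 0, 0], [0, 0, 0, -5, 0], [0, 0, 0, 0, -5]]

The characteristic polynomial is det(xI - A) = (x + 5)^5, so the eigenvalues are -5 (algebraic multiplicity 5).

For λ = -5: rank(A + 5I) = 1, rank((A + 5I)^2) = 0. The eigenspace has dimension 5 - 1 = 4, so there are 4 Jordan blocks; the rank sequence gives block sizes [2, 1, 1, 1].

Assembling the blocks gives the Jordan form J above.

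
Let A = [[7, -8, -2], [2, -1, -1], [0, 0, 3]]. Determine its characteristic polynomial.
χ_A(x) = (x - 3)^3

xI - A = [[x - 7, 8, 2], [-2, x + 1, 1], [0, 0, x - 3]].

Expanding det(xI - A) along the first row:
det(xI - A) = + (x - 7)·det([[x + 1, 1], [0, x - 3]]) - (8)·det([[-2, 1], [0, x - 3]]) + (2)·det([[-2, x + 1], [0, 0]]).

Evaluating gives χ_A(x) = x^3 - 9x^2 + 27x - 27 = (x - 3)^3.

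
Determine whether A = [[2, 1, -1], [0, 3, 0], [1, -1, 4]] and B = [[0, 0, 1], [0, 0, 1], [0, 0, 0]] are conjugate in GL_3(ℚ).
trace(A) = 9 but trace(B) = 0. The trace is a similarity invariant, so A and B are not similar.

No.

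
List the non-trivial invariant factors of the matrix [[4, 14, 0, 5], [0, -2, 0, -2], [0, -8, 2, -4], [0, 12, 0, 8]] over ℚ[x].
The Jordan structure of A has elementary divisors (x - 2), (x - 2), (x - 4)^2. Arranging the block sizes at each eigenvalue in decreasing order and taking row products gives the invariant factors.

Invariant factors (smallest first, each dividing the next): x - 2, (x - 4)^2(x - 2).

Check: the last factor (x - 4)^2(x - 2) is the minimal polynomial, and the product (x - 4)^2(x - 2)^2 is the characteristic polynomial.

x - 2, (x - 4)^2(x - 2)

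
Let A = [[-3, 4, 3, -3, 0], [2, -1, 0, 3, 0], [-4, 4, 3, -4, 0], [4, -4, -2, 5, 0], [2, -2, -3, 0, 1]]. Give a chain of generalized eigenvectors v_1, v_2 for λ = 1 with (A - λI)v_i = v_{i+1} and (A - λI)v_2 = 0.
v_1 = [[4, 1, 3, -2, -4]]^T, v_2 = [[3, 0, 2, -2, -3]]^T

We seek v_1 ∈ ker((A - I)^2) \ ker(A - I), then set v_{i+1} = (A - I) v_i.

One such chain is v_1 = [[4, 1, 3, -2, -4]]^T, v_2 = [[3, 0, 2, -2, -3]]^T. Check: (A - I) v_2 = [[0, 0, 0, 0, 0]]^T = 0.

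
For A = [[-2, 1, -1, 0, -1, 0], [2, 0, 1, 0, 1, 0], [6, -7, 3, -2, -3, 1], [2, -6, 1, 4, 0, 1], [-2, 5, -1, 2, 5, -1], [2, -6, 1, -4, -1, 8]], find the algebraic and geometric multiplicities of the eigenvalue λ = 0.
algebraic multiplicity 3, geometric multiplicity 1

The characteristic polynomial is x^3(x - 6)^3, so the factor x appears with exponent 3: the algebraic multiplicity is 3.

rank(A) = 5, so the eigenspace has dimension 6 - 5 = 1: the geometric multiplicity is 1.

Since 1 < 3, A is not diagonalizable.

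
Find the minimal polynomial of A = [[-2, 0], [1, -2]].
The characteristic polynomial factors as (x + 2)^2. The minimal polynomial is ∏(x - λ)^{k_λ} where k_λ is the size of the largest Jordan block at λ.

For λ = -2: rank(A + 2I) = 1, and the largest Jordan block has size 2 (the smallest k with rank((A + 2I)^k) = rank((A + 2I)^(k+1))).

So m_A(x) = (x + 2)^2.

m_A(x) = (x + 2)^2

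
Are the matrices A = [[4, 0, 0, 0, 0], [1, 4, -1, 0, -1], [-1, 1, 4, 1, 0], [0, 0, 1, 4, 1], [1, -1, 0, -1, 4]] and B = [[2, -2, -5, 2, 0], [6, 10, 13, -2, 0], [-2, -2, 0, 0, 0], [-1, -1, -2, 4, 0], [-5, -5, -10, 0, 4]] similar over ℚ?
No.

Both have characteristic polynomial (x - 4)^5, but the minimal polynomial of A is (x - 4)^3 while the minimal polynomial of B is (x - 4)^2. The minimal polynomial is a similarity invariant, so A and B are not similar.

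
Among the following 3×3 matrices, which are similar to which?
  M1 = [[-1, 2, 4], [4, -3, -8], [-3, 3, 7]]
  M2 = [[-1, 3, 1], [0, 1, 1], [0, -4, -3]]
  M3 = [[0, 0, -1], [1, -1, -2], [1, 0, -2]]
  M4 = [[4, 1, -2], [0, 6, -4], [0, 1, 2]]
3 classes: {M1}, {M2, M3}, {M4}

Characteristic polynomials: χ_{M1} = (x - 1)^3, χ_{M2} = (x + 1)^3, χ_{M3} = (x + 1)^3, χ_{M4} = (x - 4)^3.

{M1}: invariant factors x - 1, (x - 1)^2.

{M2, M3}: invariant factors (x + 1)^3.

{M4}: invariant factors x - 4, (x - 4)^2.

Matrices are similar if and only if their invariant-factor lists agree; the partition into similarity classes is {M1}, {M2, M3}, {M4}.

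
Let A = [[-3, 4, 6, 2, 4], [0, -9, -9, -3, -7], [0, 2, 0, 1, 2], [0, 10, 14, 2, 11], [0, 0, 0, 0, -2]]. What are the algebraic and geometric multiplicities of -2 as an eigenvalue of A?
The characteristic polynomial is (x + 2)^3(x + 3)^2, so the factor x + 2 appears with exponent 3: the algebraic multiplicity is 3.

rank(A + 2I) = 4, so the eigenspace has dimension 5 - 4 = 1: the geometric multiplicity is 1.

Since 1 < 3, A is not diagonalizable.

algebraic multiplicity 3, geometric multiplicity 1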